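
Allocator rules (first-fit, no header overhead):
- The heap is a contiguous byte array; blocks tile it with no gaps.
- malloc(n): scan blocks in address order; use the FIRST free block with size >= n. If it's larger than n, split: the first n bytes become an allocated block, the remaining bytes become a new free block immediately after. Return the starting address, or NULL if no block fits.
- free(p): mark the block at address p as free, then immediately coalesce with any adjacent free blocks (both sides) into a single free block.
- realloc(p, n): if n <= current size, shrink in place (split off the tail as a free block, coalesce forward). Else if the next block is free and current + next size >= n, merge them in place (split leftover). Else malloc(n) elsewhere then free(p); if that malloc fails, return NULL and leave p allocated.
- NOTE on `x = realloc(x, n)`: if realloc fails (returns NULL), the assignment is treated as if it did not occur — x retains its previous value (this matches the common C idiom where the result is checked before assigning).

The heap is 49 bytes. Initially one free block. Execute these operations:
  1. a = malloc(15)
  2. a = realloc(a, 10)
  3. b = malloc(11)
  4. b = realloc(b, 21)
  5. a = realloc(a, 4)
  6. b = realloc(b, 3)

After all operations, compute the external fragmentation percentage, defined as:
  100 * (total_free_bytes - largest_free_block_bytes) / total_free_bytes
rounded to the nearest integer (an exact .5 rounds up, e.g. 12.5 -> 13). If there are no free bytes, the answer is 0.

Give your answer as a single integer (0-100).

Answer: 14

Derivation:
Op 1: a = malloc(15) -> a = 0; heap: [0-14 ALLOC][15-48 FREE]
Op 2: a = realloc(a, 10) -> a = 0; heap: [0-9 ALLOC][10-48 FREE]
Op 3: b = malloc(11) -> b = 10; heap: [0-9 ALLOC][10-20 ALLOC][21-48 FREE]
Op 4: b = realloc(b, 21) -> b = 10; heap: [0-9 ALLOC][10-30 ALLOC][31-48 FREE]
Op 5: a = realloc(a, 4) -> a = 0; heap: [0-3 ALLOC][4-9 FREE][10-30 ALLOC][31-48 FREE]
Op 6: b = realloc(b, 3) -> b = 10; heap: [0-3 ALLOC][4-9 FREE][10-12 ALLOC][13-48 FREE]
Free blocks: [6 36] total_free=42 largest=36 -> 100*(42-36)/42 = 600/42 ≈ 14.286 -> rounds to 14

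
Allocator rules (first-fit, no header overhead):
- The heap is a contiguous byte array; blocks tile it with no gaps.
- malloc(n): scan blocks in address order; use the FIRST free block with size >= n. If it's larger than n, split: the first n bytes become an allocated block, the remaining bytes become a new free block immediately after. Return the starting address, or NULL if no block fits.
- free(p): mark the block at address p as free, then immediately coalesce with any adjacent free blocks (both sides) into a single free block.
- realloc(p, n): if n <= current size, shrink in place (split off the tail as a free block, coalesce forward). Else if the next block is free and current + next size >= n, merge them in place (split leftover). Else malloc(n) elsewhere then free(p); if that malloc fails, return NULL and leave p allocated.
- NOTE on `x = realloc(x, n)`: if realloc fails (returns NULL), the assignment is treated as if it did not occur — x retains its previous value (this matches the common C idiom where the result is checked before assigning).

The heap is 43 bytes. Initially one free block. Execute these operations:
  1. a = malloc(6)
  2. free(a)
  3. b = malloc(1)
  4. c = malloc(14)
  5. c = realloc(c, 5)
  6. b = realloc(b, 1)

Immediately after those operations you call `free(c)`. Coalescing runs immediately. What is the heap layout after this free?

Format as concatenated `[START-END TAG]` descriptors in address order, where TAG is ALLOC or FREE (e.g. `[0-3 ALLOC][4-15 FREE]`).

Answer: [0-0 ALLOC][1-42 FREE]

Derivation:
Op 1: a = malloc(6) -> a = 0; heap: [0-5 ALLOC][6-42 FREE]
Op 2: free(a) -> (freed a); heap: [0-42 FREE]
Op 3: b = malloc(1) -> b = 0; heap: [0-0 ALLOC][1-42 FREE]
Op 4: c = malloc(14) -> c = 1; heap: [0-0 ALLOC][1-14 ALLOC][15-42 FREE]
Op 5: c = realloc(c, 5) -> c = 1; heap: [0-0 ALLOC][1-5 ALLOC][6-42 FREE]
Op 6: b = realloc(b, 1) -> b = 0; heap: [0-0 ALLOC][1-5 ALLOC][6-42 FREE]
free(c): c = 1 -> block [1-5 ALLOC]; mark free, coalesce with adjacent free neighbors -> [0-0 ALLOC][1-42 FREE]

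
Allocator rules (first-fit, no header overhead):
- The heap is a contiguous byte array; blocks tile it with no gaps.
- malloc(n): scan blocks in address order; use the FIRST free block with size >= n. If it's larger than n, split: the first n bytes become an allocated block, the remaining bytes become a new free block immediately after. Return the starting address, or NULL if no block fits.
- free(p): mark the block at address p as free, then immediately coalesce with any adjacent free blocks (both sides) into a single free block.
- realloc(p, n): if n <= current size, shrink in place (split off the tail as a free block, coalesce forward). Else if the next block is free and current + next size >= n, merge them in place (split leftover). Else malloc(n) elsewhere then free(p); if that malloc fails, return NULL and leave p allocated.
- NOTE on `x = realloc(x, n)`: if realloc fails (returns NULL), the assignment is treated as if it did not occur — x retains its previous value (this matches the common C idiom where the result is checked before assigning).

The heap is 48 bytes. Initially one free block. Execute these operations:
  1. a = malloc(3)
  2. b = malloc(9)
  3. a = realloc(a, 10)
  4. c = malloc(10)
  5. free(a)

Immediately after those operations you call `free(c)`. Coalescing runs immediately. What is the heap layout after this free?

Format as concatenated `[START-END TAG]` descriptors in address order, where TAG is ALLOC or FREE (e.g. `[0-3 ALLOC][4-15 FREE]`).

Answer: [0-2 FREE][3-11 ALLOC][12-47 FREE]

Derivation:
Op 1: a = malloc(3) -> a = 0; heap: [0-2 ALLOC][3-47 FREE]
Op 2: b = malloc(9) -> b = 3; heap: [0-2 ALLOC][3-11 ALLOC][12-47 FREE]
Op 3: a = realloc(a, 10) -> a = 12; heap: [0-2 FREE][3-11 ALLOC][12-21 ALLOC][22-47 FREE]
Op 4: c = malloc(10) -> c = 22; heap: [0-2 FREE][3-11 ALLOC][12-21 ALLOC][22-31 ALLOC][32-47 FREE]
Op 5: free(a) -> (freed a); heap: [0-2 FREE][3-11 ALLOC][12-21 FREE][22-31 ALLOC][32-47 FREE]
free(c): c = 22 -> block [22-31 ALLOC]; mark free, coalesce with adjacent free neighbors -> [0-2 FREE][3-11 ALLOC][12-47 FREE]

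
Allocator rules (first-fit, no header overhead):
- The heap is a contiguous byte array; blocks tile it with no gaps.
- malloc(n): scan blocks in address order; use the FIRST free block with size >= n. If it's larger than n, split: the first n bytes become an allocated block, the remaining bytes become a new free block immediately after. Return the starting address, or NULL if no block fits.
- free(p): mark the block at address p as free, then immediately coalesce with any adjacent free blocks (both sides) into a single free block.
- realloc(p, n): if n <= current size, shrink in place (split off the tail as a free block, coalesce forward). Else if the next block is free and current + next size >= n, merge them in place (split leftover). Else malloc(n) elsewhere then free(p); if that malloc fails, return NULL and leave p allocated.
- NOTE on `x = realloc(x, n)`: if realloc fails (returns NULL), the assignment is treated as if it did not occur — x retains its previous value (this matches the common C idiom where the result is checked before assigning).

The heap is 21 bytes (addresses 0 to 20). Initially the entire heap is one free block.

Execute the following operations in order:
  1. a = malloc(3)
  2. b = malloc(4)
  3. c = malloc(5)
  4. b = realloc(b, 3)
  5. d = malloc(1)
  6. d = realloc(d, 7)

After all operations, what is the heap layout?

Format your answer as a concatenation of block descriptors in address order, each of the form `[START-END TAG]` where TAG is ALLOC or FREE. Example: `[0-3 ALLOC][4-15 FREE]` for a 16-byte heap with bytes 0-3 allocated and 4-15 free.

Answer: [0-2 ALLOC][3-5 ALLOC][6-6 FREE][7-11 ALLOC][12-18 ALLOC][19-20 FREE]

Derivation:
Op 1: a = malloc(3) -> a = 0; heap: [0-2 ALLOC][3-20 FREE]
Op 2: b = malloc(4) -> b = 3; heap: [0-2 ALLOC][3-6 ALLOC][7-20 FREE]
Op 3: c = malloc(5) -> c = 7; heap: [0-2 ALLOC][3-6 ALLOC][7-11 ALLOC][12-20 FREE]
Op 4: b = realloc(b, 3) -> b = 3; heap: [0-2 ALLOC][3-5 ALLOC][6-6 FREE][7-11 ALLOC][12-20 FREE]
Op 5: d = malloc(1) -> d = 6; heap: [0-2 ALLOC][3-5 ALLOC][6-6 ALLOC][7-11 ALLOC][12-20 FREE]
Op 6: d = realloc(d, 7) -> d = 12; heap: [0-2 ALLOC][3-5 ALLOC][6-6 FREE][7-11 ALLOC][12-18 ALLOC][19-20 FREE]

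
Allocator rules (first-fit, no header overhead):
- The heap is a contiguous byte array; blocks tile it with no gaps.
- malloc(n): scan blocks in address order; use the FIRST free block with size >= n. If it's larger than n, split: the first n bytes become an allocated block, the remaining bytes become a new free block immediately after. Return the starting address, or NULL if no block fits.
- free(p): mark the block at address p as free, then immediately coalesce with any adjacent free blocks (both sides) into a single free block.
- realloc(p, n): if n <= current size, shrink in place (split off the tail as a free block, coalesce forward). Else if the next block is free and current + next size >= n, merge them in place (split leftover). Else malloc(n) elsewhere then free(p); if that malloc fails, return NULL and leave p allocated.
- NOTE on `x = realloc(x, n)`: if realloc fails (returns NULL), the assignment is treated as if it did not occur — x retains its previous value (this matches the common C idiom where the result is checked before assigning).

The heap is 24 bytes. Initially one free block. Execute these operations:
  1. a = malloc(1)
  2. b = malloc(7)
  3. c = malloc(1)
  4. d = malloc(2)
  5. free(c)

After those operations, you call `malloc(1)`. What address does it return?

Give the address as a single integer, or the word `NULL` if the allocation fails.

Answer: 8

Derivation:
Op 1: a = malloc(1) -> a = 0; heap: [0-0 ALLOC][1-23 FREE]
Op 2: b = malloc(7) -> b = 1; heap: [0-0 ALLOC][1-7 ALLOC][8-23 FREE]
Op 3: c = malloc(1) -> c = 8; heap: [0-0 ALLOC][1-7 ALLOC][8-8 ALLOC][9-23 FREE]
Op 4: d = malloc(2) -> d = 9; heap: [0-0 ALLOC][1-7 ALLOC][8-8 ALLOC][9-10 ALLOC][11-23 FREE]
Op 5: free(c) -> (freed c); heap: [0-0 ALLOC][1-7 ALLOC][8-8 FREE][9-10 ALLOC][11-23 FREE]
malloc(1): first-fit scan over [0-0 ALLOC][1-7 ALLOC][8-8 FREE][9-10 ALLOC][11-23 FREE] -> 8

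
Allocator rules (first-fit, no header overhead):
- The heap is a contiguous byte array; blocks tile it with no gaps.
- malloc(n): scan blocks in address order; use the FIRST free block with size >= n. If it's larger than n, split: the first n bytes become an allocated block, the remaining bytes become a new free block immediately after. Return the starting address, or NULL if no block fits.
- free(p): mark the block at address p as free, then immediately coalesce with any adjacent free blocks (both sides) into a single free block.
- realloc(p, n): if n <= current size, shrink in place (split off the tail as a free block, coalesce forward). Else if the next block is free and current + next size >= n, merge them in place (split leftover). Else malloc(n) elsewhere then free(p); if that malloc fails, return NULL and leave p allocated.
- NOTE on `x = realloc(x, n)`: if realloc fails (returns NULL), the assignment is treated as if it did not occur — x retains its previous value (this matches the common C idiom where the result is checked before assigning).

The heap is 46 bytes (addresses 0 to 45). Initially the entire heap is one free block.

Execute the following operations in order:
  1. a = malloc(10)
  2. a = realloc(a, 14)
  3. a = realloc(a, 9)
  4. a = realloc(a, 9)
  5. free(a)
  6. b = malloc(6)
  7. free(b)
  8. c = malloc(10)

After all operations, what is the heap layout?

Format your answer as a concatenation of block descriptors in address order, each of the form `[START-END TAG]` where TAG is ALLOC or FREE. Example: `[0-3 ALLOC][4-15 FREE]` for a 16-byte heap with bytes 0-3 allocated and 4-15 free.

Answer: [0-9 ALLOC][10-45 FREE]

Derivation:
Op 1: a = malloc(10) -> a = 0; heap: [0-9 ALLOC][10-45 FREE]
Op 2: a = realloc(a, 14) -> a = 0; heap: [0-13 ALLOC][14-45 FREE]
Op 3: a = realloc(a, 9) -> a = 0; heap: [0-8 ALLOC][9-45 FREE]
Op 4: a = realloc(a, 9) -> a = 0; heap: [0-8 ALLOC][9-45 FREE]
Op 5: free(a) -> (freed a); heap: [0-45 FREE]
Op 6: b = malloc(6) -> b = 0; heap: [0-5 ALLOC][6-45 FREE]
Op 7: free(b) -> (freed b); heap: [0-45 FREE]
Op 8: c = malloc(10) -> c = 0; heap: [0-9 ALLOC][10-45 FREE]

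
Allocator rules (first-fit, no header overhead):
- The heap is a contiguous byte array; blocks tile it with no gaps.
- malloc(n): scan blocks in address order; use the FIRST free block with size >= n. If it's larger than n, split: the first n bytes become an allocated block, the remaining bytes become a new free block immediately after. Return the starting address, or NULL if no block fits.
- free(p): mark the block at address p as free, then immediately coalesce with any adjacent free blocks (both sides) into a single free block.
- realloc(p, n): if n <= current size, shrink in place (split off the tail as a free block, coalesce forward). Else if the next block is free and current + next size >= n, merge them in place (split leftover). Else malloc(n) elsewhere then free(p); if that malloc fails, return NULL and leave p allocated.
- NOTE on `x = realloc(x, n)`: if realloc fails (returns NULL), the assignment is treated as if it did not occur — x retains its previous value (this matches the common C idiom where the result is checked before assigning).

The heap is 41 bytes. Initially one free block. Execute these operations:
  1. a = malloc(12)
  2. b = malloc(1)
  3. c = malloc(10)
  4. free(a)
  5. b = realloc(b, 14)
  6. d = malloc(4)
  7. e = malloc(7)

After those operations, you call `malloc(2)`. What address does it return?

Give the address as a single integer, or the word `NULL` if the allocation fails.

Op 1: a = malloc(12) -> a = 0; heap: [0-11 ALLOC][12-40 FREE]
Op 2: b = malloc(1) -> b = 12; heap: [0-11 ALLOC][12-12 ALLOC][13-40 FREE]
Op 3: c = malloc(10) -> c = 13; heap: [0-11 ALLOC][12-12 ALLOC][13-22 ALLOC][23-40 FREE]
Op 4: free(a) -> (freed a); heap: [0-11 FREE][12-12 ALLOC][13-22 ALLOC][23-40 FREE]
Op 5: b = realloc(b, 14) -> b = 23; heap: [0-12 FREE][13-22 ALLOC][23-36 ALLOC][37-40 FREE]
Op 6: d = malloc(4) -> d = 0; heap: [0-3 ALLOC][4-12 FREE][13-22 ALLOC][23-36 ALLOC][37-40 FREE]
Op 7: e = malloc(7) -> e = 4; heap: [0-3 ALLOC][4-10 ALLOC][11-12 FREE][13-22 ALLOC][23-36 ALLOC][37-40 FREE]
malloc(2): first-fit scan over [0-3 ALLOC][4-10 ALLOC][11-12 FREE][13-22 ALLOC][23-36 ALLOC][37-40 FREE] -> 11

Answer: 11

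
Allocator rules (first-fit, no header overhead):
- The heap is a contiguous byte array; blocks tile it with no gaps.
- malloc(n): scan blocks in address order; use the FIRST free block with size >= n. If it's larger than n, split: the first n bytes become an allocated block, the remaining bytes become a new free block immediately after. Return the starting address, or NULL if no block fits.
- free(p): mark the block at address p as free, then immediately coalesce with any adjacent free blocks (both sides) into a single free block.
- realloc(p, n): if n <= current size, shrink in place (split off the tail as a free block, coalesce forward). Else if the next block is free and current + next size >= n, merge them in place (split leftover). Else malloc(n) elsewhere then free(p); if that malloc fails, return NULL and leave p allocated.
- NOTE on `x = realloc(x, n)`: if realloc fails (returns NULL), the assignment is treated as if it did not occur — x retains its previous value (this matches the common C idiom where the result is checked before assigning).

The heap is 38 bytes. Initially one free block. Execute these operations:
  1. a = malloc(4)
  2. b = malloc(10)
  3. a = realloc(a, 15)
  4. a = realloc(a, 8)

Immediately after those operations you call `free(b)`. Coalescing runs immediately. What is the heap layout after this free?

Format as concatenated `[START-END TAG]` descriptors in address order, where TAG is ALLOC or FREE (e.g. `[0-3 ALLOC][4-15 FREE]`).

Op 1: a = malloc(4) -> a = 0; heap: [0-3 ALLOC][4-37 FREE]
Op 2: b = malloc(10) -> b = 4; heap: [0-3 ALLOC][4-13 ALLOC][14-37 FREE]
Op 3: a = realloc(a, 15) -> a = 14; heap: [0-3 FREE][4-13 ALLOC][14-28 ALLOC][29-37 FREE]
Op 4: a = realloc(a, 8) -> a = 14; heap: [0-3 FREE][4-13 ALLOC][14-21 ALLOC][22-37 FREE]
free(b): b = 4 -> block [4-13 ALLOC]; mark free, coalesce with adjacent free neighbors -> [0-13 FREE][14-21 ALLOC][22-37 FREE]

Answer: [0-13 FREE][14-21 ALLOC][22-37 FREE]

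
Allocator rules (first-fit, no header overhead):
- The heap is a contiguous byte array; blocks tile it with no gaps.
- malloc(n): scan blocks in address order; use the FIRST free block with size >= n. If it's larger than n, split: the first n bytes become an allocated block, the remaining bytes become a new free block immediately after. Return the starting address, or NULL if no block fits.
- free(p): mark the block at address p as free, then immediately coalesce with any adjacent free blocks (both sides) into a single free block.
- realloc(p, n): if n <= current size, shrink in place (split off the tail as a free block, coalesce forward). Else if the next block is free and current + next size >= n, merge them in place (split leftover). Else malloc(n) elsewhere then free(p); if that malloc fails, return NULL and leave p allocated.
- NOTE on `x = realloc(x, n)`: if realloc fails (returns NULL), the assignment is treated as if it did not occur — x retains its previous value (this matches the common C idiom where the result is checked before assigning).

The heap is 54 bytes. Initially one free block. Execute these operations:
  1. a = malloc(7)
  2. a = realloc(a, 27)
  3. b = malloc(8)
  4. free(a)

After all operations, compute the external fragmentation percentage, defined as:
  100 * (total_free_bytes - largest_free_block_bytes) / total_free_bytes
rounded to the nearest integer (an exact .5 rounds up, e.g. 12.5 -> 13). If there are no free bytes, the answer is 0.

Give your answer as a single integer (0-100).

Op 1: a = malloc(7) -> a = 0; heap: [0-6 ALLOC][7-53 FREE]
Op 2: a = realloc(a, 27) -> a = 0; heap: [0-26 ALLOC][27-53 FREE]
Op 3: b = malloc(8) -> b = 27; heap: [0-26 ALLOC][27-34 ALLOC][35-53 FREE]
Op 4: free(a) -> (freed a); heap: [0-26 FREE][27-34 ALLOC][35-53 FREE]
Free blocks: [27 19] total_free=46 largest=27 -> 100*(46-27)/46 = 1900/46 ≈ 41.304 -> rounds to 41

Answer: 41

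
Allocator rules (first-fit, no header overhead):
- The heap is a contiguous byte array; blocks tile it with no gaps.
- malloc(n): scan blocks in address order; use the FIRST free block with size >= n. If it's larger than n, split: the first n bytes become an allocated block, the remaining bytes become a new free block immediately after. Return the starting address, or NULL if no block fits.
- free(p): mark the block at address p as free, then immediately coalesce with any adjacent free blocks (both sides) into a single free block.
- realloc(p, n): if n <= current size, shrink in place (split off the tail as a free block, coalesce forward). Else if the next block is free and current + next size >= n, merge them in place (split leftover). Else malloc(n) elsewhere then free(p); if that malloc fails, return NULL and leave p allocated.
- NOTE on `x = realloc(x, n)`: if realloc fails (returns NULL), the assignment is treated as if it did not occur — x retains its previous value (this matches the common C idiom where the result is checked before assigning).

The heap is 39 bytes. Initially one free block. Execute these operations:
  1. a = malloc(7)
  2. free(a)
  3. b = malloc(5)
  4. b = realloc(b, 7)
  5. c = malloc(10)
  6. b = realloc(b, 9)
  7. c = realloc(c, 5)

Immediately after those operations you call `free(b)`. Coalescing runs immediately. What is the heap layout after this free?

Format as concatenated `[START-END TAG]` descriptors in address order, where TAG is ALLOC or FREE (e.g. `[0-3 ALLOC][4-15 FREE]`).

Answer: [0-6 FREE][7-11 ALLOC][12-38 FREE]

Derivation:
Op 1: a = malloc(7) -> a = 0; heap: [0-6 ALLOC][7-38 FREE]
Op 2: free(a) -> (freed a); heap: [0-38 FREE]
Op 3: b = malloc(5) -> b = 0; heap: [0-4 ALLOC][5-38 FREE]
Op 4: b = realloc(b, 7) -> b = 0; heap: [0-6 ALLOC][7-38 FREE]
Op 5: c = malloc(10) -> c = 7; heap: [0-6 ALLOC][7-16 ALLOC][17-38 FREE]
Op 6: b = realloc(b, 9) -> b = 17; heap: [0-6 FREE][7-16 ALLOC][17-25 ALLOC][26-38 FREE]
Op 7: c = realloc(c, 5) -> c = 7; heap: [0-6 FREE][7-11 ALLOC][12-16 FREE][17-25 ALLOC][26-38 FREE]
free(b): b = 17 -> block [17-25 ALLOC]; mark free, coalesce with adjacent free neighbors -> [0-6 FREE][7-11 ALLOC][12-38 FREE]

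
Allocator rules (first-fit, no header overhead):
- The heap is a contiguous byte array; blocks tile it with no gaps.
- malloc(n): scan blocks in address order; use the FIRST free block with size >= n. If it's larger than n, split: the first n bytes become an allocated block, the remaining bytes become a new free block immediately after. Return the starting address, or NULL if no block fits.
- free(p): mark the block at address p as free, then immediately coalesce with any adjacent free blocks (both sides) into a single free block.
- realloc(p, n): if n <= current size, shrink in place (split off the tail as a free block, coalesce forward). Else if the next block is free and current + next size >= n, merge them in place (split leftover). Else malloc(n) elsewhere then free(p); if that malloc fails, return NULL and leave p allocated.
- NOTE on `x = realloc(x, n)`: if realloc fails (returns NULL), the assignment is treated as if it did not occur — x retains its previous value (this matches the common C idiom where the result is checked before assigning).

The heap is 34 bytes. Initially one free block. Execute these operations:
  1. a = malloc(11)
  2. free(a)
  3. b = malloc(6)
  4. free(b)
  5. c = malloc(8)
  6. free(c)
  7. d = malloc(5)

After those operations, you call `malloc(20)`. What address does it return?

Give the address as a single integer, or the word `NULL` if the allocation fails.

Answer: 5

Derivation:
Op 1: a = malloc(11) -> a = 0; heap: [0-10 ALLOC][11-33 FREE]
Op 2: free(a) -> (freed a); heap: [0-33 FREE]
Op 3: b = malloc(6) -> b = 0; heap: [0-5 ALLOC][6-33 FREE]
Op 4: free(b) -> (freed b); heap: [0-33 FREE]
Op 5: c = malloc(8) -> c = 0; heap: [0-7 ALLOC][8-33 FREE]
Op 6: free(c) -> (freed c); heap: [0-33 FREE]
Op 7: d = malloc(5) -> d = 0; heap: [0-4 ALLOC][5-33 FREE]
malloc(20): first-fit scan over [0-4 ALLOC][5-33 FREE] -> 5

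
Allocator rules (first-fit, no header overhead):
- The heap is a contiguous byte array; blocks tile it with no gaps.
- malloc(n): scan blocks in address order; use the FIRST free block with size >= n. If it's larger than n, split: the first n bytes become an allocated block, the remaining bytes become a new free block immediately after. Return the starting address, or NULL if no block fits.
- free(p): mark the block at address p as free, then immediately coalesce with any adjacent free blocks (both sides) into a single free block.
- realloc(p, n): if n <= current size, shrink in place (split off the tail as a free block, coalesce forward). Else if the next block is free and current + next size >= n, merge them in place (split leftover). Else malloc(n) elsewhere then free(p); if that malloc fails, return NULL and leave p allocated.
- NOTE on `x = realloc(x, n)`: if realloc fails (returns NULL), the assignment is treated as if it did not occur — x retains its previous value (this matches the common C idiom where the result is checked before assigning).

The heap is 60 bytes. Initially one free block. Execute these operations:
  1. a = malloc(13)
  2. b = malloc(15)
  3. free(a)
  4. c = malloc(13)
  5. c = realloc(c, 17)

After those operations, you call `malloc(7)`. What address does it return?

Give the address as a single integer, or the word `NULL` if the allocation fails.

Answer: 0

Derivation:
Op 1: a = malloc(13) -> a = 0; heap: [0-12 ALLOC][13-59 FREE]
Op 2: b = malloc(15) -> b = 13; heap: [0-12 ALLOC][13-27 ALLOC][28-59 FREE]
Op 3: free(a) -> (freed a); heap: [0-12 FREE][13-27 ALLOC][28-59 FREE]
Op 4: c = malloc(13) -> c = 0; heap: [0-12 ALLOC][13-27 ALLOC][28-59 FREE]
Op 5: c = realloc(c, 17) -> c = 28; heap: [0-12 FREE][13-27 ALLOC][28-44 ALLOC][45-59 FREE]
malloc(7): first-fit scan over [0-12 FREE][13-27 ALLOC][28-44 ALLOC][45-59 FREE] -> 0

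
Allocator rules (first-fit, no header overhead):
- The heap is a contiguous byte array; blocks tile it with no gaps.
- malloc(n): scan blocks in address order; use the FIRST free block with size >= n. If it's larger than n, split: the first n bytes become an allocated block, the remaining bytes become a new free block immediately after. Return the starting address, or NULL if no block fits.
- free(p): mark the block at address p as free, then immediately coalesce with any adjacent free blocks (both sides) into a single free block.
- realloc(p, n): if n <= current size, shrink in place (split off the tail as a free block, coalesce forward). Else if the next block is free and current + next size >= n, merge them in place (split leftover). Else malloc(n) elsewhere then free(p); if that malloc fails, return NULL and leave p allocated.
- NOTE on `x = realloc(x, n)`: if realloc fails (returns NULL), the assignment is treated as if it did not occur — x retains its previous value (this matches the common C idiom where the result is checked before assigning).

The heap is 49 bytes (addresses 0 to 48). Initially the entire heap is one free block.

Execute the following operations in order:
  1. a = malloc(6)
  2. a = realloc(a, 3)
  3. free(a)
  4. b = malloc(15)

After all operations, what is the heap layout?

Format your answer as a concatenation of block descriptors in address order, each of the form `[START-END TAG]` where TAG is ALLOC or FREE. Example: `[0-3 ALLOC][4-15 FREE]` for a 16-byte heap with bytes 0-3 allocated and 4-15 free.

Op 1: a = malloc(6) -> a = 0; heap: [0-5 ALLOC][6-48 FREE]
Op 2: a = realloc(a, 3) -> a = 0; heap: [0-2 ALLOC][3-48 FREE]
Op 3: free(a) -> (freed a); heap: [0-48 FREE]
Op 4: b = malloc(15) -> b = 0; heap: [0-14 ALLOC][15-48 FREE]

Answer: [0-14 ALLOC][15-48 FREE]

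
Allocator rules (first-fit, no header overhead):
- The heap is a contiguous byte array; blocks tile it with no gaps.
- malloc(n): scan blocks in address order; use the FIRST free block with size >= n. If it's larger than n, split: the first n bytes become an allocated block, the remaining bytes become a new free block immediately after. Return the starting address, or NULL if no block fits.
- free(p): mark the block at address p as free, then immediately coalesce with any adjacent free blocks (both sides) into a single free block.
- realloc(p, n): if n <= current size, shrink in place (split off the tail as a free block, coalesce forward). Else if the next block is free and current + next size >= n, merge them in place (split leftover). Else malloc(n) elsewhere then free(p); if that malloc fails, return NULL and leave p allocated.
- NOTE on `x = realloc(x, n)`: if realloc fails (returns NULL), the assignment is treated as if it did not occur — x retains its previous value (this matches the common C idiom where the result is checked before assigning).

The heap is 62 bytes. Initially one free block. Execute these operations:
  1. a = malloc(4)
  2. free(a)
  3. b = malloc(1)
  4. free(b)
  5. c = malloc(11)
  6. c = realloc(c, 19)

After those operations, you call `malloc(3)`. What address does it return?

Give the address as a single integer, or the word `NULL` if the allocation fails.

Op 1: a = malloc(4) -> a = 0; heap: [0-3 ALLOC][4-61 FREE]
Op 2: free(a) -> (freed a); heap: [0-61 FREE]
Op 3: b = malloc(1) -> b = 0; heap: [0-0 ALLOC][1-61 FREE]
Op 4: free(b) -> (freed b); heap: [0-61 FREE]
Op 5: c = malloc(11) -> c = 0; heap: [0-10 ALLOC][11-61 FREE]
Op 6: c = realloc(c, 19) -> c = 0; heap: [0-18 ALLOC][19-61 FREE]
malloc(3): first-fit scan over [0-18 ALLOC][19-61 FREE] -> 19

Answer: 19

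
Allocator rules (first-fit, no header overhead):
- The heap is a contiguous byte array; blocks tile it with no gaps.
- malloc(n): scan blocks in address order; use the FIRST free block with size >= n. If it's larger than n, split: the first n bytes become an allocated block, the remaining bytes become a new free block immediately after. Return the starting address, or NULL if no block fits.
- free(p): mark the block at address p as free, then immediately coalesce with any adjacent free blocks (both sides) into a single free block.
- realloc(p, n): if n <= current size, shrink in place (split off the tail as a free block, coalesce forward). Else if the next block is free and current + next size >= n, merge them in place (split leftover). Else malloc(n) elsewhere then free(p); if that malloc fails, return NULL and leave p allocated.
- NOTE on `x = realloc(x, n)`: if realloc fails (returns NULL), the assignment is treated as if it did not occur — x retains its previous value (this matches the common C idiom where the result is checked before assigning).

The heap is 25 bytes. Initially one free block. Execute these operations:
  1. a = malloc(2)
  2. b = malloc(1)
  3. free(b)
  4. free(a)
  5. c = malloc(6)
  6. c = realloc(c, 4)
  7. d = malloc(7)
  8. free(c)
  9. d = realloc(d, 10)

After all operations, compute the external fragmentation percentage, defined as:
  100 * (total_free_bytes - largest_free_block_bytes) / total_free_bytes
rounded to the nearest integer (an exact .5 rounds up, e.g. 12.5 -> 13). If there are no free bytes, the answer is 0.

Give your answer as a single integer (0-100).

Answer: 27

Derivation:
Op 1: a = malloc(2) -> a = 0; heap: [0-1 ALLOC][2-24 FREE]
Op 2: b = malloc(1) -> b = 2; heap: [0-1 ALLOC][2-2 ALLOC][3-24 FREE]
Op 3: free(b) -> (freed b); heap: [0-1 ALLOC][2-24 FREE]
Op 4: free(a) -> (freed a); heap: [0-24 FREE]
Op 5: c = malloc(6) -> c = 0; heap: [0-5 ALLOC][6-24 FREE]
Op 6: c = realloc(c, 4) -> c = 0; heap: [0-3 ALLOC][4-24 FREE]
Op 7: d = malloc(7) -> d = 4; heap: [0-3 ALLOC][4-10 ALLOC][11-24 FREE]
Op 8: free(c) -> (freed c); heap: [0-3 FREE][4-10 ALLOC][11-24 FREE]
Op 9: d = realloc(d, 10) -> d = 4; heap: [0-3 FREE][4-13 ALLOC][14-24 FREE]
Free blocks: [4 11] total_free=15 largest=11 -> 100*(15-11)/15 = 400/15 ≈ 26.667 -> rounds to 27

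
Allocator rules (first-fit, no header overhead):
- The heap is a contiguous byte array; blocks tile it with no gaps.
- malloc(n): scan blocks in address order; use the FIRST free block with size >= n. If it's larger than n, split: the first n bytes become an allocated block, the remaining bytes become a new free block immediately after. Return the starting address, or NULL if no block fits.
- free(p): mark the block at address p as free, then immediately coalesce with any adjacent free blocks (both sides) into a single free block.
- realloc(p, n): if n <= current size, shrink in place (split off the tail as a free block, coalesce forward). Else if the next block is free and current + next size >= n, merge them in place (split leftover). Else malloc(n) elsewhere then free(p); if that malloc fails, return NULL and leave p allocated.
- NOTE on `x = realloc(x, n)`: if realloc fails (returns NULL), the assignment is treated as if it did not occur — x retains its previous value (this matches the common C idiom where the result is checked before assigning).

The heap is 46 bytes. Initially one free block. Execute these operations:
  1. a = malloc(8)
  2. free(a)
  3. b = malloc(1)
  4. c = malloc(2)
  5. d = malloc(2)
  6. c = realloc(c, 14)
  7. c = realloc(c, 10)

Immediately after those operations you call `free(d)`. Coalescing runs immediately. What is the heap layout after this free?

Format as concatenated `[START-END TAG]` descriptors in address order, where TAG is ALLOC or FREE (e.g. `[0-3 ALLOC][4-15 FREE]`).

Answer: [0-0 ALLOC][1-4 FREE][5-14 ALLOC][15-45 FREE]

Derivation:
Op 1: a = malloc(8) -> a = 0; heap: [0-7 ALLOC][8-45 FREE]
Op 2: free(a) -> (freed a); heap: [0-45 FREE]
Op 3: b = malloc(1) -> b = 0; heap: [0-0 ALLOC][1-45 FREE]
Op 4: c = malloc(2) -> c = 1; heap: [0-0 ALLOC][1-2 ALLOC][3-45 FREE]
Op 5: d = malloc(2) -> d = 3; heap: [0-0 ALLOC][1-2 ALLOC][3-4 ALLOC][5-45 FREE]
Op 6: c = realloc(c, 14) -> c = 5; heap: [0-0 ALLOC][1-2 FREE][3-4 ALLOC][5-18 ALLOC][19-45 FREE]
Op 7: c = realloc(c, 10) -> c = 5; heap: [0-0 ALLOC][1-2 FREE][3-4 ALLOC][5-14 ALLOC][15-45 FREE]
free(d): d = 3 -> block [3-4 ALLOC]; mark free, coalesce with adjacent free neighbors -> [0-0 ALLOC][1-4 FREE][5-14 ALLOC][15-45 FREE]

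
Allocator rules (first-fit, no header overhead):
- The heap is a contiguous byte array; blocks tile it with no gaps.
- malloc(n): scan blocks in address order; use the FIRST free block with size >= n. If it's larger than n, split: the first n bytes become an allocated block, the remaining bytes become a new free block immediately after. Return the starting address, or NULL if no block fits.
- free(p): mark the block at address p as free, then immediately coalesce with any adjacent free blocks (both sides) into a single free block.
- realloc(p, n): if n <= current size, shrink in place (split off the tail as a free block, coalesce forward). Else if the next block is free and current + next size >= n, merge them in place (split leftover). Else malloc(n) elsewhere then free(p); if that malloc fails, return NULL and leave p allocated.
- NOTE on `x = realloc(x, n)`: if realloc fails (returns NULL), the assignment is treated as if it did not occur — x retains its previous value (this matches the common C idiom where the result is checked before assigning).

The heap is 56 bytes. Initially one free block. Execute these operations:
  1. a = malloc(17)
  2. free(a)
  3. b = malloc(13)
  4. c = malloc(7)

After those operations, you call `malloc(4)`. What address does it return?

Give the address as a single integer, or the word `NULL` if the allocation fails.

Answer: 20

Derivation:
Op 1: a = malloc(17) -> a = 0; heap: [0-16 ALLOC][17-55 FREE]
Op 2: free(a) -> (freed a); heap: [0-55 FREE]
Op 3: b = malloc(13) -> b = 0; heap: [0-12 ALLOC][13-55 FREE]
Op 4: c = malloc(7) -> c = 13; heap: [0-12 ALLOC][13-19 ALLOC][20-55 FREE]
malloc(4): first-fit scan over [0-12 ALLOC][13-19 ALLOC][20-55 FREE] -> 20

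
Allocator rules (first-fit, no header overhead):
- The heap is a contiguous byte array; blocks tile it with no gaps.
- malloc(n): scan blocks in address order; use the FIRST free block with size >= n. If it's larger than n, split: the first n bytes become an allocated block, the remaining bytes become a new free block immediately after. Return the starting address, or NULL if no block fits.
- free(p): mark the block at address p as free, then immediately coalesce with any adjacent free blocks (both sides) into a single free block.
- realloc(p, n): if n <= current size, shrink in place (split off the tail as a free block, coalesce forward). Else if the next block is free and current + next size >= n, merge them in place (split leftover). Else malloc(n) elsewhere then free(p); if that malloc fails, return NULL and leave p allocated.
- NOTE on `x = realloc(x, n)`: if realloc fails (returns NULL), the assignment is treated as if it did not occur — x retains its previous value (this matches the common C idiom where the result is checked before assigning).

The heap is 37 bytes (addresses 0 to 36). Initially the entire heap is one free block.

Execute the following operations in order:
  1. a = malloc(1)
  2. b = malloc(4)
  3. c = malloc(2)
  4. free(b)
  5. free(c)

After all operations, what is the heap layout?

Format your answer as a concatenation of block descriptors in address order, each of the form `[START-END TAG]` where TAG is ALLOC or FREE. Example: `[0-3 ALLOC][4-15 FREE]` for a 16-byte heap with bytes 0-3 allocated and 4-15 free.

Op 1: a = malloc(1) -> a = 0; heap: [0-0 ALLOC][1-36 FREE]
Op 2: b = malloc(4) -> b = 1; heap: [0-0 ALLOC][1-4 ALLOC][5-36 FREE]
Op 3: c = malloc(2) -> c = 5; heap: [0-0 ALLOC][1-4 ALLOC][5-6 ALLOC][7-36 FREE]
Op 4: free(b) -> (freed b); heap: [0-0 ALLOC][1-4 FREE][5-6 ALLOC][7-36 FREE]
Op 5: free(c) -> (freed c); heap: [0-0 ALLOC][1-36 FREE]

Answer: [0-0 ALLOC][1-36 FREE]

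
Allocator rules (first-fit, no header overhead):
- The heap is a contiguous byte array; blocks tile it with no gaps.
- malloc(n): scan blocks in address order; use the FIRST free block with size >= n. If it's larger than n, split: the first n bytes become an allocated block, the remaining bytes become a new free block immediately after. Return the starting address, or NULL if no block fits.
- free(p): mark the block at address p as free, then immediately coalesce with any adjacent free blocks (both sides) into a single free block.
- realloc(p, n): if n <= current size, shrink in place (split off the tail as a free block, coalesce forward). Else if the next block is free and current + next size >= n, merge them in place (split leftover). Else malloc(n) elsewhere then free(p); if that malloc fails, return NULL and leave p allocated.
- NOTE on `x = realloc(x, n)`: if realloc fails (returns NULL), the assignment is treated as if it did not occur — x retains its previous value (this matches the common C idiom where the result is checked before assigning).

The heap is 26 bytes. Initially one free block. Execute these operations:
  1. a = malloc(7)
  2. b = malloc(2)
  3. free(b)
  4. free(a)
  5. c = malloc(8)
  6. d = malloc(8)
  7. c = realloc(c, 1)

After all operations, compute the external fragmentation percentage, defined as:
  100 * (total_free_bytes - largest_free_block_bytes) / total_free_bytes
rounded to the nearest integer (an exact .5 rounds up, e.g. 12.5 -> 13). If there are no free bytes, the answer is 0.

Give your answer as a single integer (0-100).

Op 1: a = malloc(7) -> a = 0; heap: [0-6 ALLOC][7-25 FREE]
Op 2: b = malloc(2) -> b = 7; heap: [0-6 ALLOC][7-8 ALLOC][9-25 FREE]
Op 3: free(b) -> (freed b); heap: [0-6 ALLOC][7-25 FREE]
Op 4: free(a) -> (freed a); heap: [0-25 FREE]
Op 5: c = malloc(8) -> c = 0; heap: [0-7 ALLOC][8-25 FREE]
Op 6: d = malloc(8) -> d = 8; heap: [0-7 ALLOC][8-15 ALLOC][16-25 FREE]
Op 7: c = realloc(c, 1) -> c = 0; heap: [0-0 ALLOC][1-7 FREE][8-15 ALLOC][16-25 FREE]
Free blocks: [7 10] total_free=17 largest=10 -> 100*(17-10)/17 = 700/17 ≈ 41.176 -> rounds to 41

Answer: 41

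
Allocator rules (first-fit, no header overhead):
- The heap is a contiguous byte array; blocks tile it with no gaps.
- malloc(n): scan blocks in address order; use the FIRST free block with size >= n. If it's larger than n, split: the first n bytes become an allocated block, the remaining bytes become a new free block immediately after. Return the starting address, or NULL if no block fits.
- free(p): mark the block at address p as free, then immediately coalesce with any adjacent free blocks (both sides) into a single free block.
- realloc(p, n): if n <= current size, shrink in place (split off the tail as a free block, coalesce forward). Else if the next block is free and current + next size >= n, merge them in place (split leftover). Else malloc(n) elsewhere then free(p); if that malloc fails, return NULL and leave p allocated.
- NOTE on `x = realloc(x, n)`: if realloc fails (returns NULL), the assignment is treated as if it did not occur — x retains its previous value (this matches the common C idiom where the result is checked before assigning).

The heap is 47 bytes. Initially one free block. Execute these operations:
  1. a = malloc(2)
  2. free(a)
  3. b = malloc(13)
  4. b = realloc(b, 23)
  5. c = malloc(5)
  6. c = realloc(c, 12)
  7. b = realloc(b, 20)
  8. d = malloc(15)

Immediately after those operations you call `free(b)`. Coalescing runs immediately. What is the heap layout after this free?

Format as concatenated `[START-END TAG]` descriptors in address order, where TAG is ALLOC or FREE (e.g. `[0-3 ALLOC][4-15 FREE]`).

Answer: [0-22 FREE][23-34 ALLOC][35-46 FREE]

Derivation:
Op 1: a = malloc(2) -> a = 0; heap: [0-1 ALLOC][2-46 FREE]
Op 2: free(a) -> (freed a); heap: [0-46 FREE]
Op 3: b = malloc(13) -> b = 0; heap: [0-12 ALLOC][13-46 FREE]
Op 4: b = realloc(b, 23) -> b = 0; heap: [0-22 ALLOC][23-46 FREE]
Op 5: c = malloc(5) -> c = 23; heap: [0-22 ALLOC][23-27 ALLOC][28-46 FREE]
Op 6: c = realloc(c, 12) -> c = 23; heap: [0-22 ALLOC][23-34 ALLOC][35-46 FREE]
Op 7: b = realloc(b, 20) -> b = 0; heap: [0-19 ALLOC][20-22 FREE][23-34 ALLOC][35-46 FREE]
Op 8: d = malloc(15) -> d = NULL; heap: [0-19 ALLOC][20-22 FREE][23-34 ALLOC][35-46 FREE]
free(b): b = 0 -> block [0-19 ALLOC]; mark free, coalesce with adjacent free neighbors -> [0-22 FREE][23-34 ALLOC][35-46 FREE]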